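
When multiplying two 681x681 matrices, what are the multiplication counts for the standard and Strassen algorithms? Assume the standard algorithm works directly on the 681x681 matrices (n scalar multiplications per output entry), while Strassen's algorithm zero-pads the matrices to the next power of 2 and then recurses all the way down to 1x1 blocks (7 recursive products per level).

Matrix multiplication for 681x681 matrices:

Strassen's algorithm requires power-of-2 dimensions. Pad 681x681 to 1024x1024 (next power of 2).

Standard algorithm: 681^3 = 315821241 multiplications
Strassen's algorithm: 7^(log2(1024)) = 7^10 = 282475249 multiplications
Savings: 315821241 - 282475249 = 33345992 multiplications

Standard: 315821241 multiplications (681^3). Strassen: 282475249 multiplications (7^10, after padding to 1024x1024). Strassen reduces 8 recursive multiplications to 7 at each level.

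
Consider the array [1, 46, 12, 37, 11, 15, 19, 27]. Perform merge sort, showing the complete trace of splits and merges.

Merge sort trace:

Split: [1, 46, 12, 37, 11, 15, 19, 27] -> [1, 46, 12, 37] and [11, 15, 19, 27]
  Split: [1, 46, 12, 37] -> [1, 46] and [12, 37]
    Split: [1, 46] -> [1] and [46]
    Merge: [1] + [46] -> [1, 46]
    Split: [12, 37] -> [12] and [37]
    Merge: [12] + [37] -> [12, 37]
  Merge: [1, 46] + [12, 37] -> [1, 12, 37, 46]
  Split: [11, 15, 19, 27] -> [11, 15] and [19, 27]
    Split: [11, 15] -> [11] and [15]
    Merge: [11] + [15] -> [11, 15]
    Split: [19, 27] -> [19] and [27]
    Merge: [19] + [27] -> [19, 27]
  Merge: [11, 15] + [19, 27] -> [11, 15, 19, 27]
Merge: [1, 12, 37, 46] + [11, 15, 19, 27] -> [1, 11, 12, 15, 19, 27, 37, 46]

Final sorted array: [1, 11, 12, 15, 19, 27, 37, 46]

The merge sort proceeds by recursively splitting the array and merging sorted halves.
After all merges, the sorted array is [1, 11, 12, 15, 19, 27, 37, 46].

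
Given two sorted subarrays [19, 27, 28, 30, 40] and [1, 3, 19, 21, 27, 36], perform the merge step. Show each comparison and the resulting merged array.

Merging process:

Compare 19 vs 1: take 1 from right. Merged: [1]
Compare 19 vs 3: take 3 from right. Merged: [1, 3]
Compare 19 vs 19: take 19 from left. Merged: [1, 3, 19]
Compare 27 vs 19: take 19 from right. Merged: [1, 3, 19, 19]
Compare 27 vs 21: take 21 from right. Merged: [1, 3, 19, 19, 21]
Compare 27 vs 27: take 27 from left. Merged: [1, 3, 19, 19, 21, 27]
Compare 28 vs 27: take 27 from right. Merged: [1, 3, 19, 19, 21, 27, 27]
Compare 28 vs 36: take 28 from left. Merged: [1, 3, 19, 19, 21, 27, 27, 28]
Compare 30 vs 36: take 30 from left. Merged: [1, 3, 19, 19, 21, 27, 27, 28, 30]
Compare 40 vs 36: take 36 from right. Merged: [1, 3, 19, 19, 21, 27, 27, 28, 30, 36]
Append remaining from left: [40]. Merged: [1, 3, 19, 19, 21, 27, 27, 28, 30, 36, 40]

Final merged array: [1, 3, 19, 19, 21, 27, 27, 28, 30, 36, 40]
Total comparisons: 10

The merged array is [1, 3, 19, 19, 21, 27, 27, 28, 30, 36, 40], requiring 10 comparisons. The merge step runs in O(n) time where n is the total number of elements.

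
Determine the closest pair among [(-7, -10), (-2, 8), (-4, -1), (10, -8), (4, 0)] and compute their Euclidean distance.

Computing all pairwise distances among 5 points:

d((-7, -10), (-2, 8)) = 18.6815
d((-7, -10), (-4, -1)) = 9.4868
d((-7, -10), (10, -8)) = 17.1172
d((-7, -10), (4, 0)) = 14.8661
d((-2, 8), (-4, -1)) = 9.2195
d((-2, 8), (10, -8)) = 20.0
d((-2, 8), (4, 0)) = 10.0
d((-4, -1), (10, -8)) = 15.6525
d((-4, -1), (4, 0)) = 8.0623 <-- minimum
d((10, -8), (4, 0)) = 10.0

Closest pair: (-4, -1) and (4, 0) with distance 8.0623

The closest pair is (-4, -1) and (4, 0) with Euclidean distance 8.0623. For 5 points, brute-force pairwise comparison is shown above. For large n, the divide-and-conquer algorithm (sort by x, recurse on halves, check the dividing strip) achieves O(n log n).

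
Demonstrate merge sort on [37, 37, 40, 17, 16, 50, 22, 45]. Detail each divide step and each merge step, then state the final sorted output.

Merge sort trace:

Split: [37, 37, 40, 17, 16, 50, 22, 45] -> [37, 37, 40, 17] and [16, 50, 22, 45]
  Split: [37, 37, 40, 17] -> [37, 37] and [40, 17]
    Split: [37, 37] -> [37] and [37]
    Merge: [37] + [37] -> [37, 37]
    Split: [40, 17] -> [40] and [17]
    Merge: [40] + [17] -> [17, 40]
  Merge: [37, 37] + [17, 40] -> [17, 37, 37, 40]
  Split: [16, 50, 22, 45] -> [16, 50] and [22, 45]
    Split: [16, 50] -> [16] and [50]
    Merge: [16] + [50] -> [16, 50]
    Split: [22, 45] -> [22] and [45]
    Merge: [22] + [45] -> [22, 45]
  Merge: [16, 50] + [22, 45] -> [16, 22, 45, 50]
Merge: [17, 37, 37, 40] + [16, 22, 45, 50] -> [16, 17, 22, 37, 37, 40, 45, 50]

Final sorted array: [16, 17, 22, 37, 37, 40, 45, 50]

The merge sort proceeds by recursively splitting the array and merging sorted halves.
After all merges, the sorted array is [16, 17, 22, 37, 37, 40, 45, 50].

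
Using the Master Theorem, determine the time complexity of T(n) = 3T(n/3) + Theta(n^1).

Master Theorem for T(n) = 3T(n/3) + O(n^1):

a = 3, b = 3, c = 1
log_b(a) = log_3(3) = 1.0000

Case 2: c = 1 = log_3(3) = 1.0000
T(n) = O(n^1 log n) = O(n log n)

For T(n) = 3T(n/3) + O(n^1): log_3(3) = 1.0000. This is Case 2 of the Master Theorem (c = log_b(a), equal work at all levels), giving O(n log n).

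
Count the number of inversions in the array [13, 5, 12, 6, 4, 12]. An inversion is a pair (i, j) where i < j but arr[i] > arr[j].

Finding inversions in [13, 5, 12, 6, 4, 12]:

(0, 1): arr[0]=13 > arr[1]=5
(0, 2): arr[0]=13 > arr[2]=12
(0, 3): arr[0]=13 > arr[3]=6
(0, 4): arr[0]=13 > arr[4]=4
(0, 5): arr[0]=13 > arr[5]=12
(1, 4): arr[1]=5 > arr[4]=4
(2, 3): arr[2]=12 > arr[3]=6
(2, 4): arr[2]=12 > arr[4]=4
(3, 4): arr[3]=6 > arr[4]=4

Total inversions: 9

The array has 9 inversion(s): (0,1), (0,2), (0,3), (0,4), (0,5), (1,4), (2,3), (2,4), (3,4). Each pair (i,j) satisfies i < j and arr[i] > arr[j].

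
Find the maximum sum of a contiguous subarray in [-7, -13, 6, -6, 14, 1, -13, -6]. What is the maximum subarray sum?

Using Kadane's algorithm on [-7, -13, 6, -6, 14, 1, -13, -6]:

Scanning through the array:
Position 1 (value -13): max_ending_here = -13, max_so_far = -7
Position 2 (value 6): max_ending_here = 6, max_so_far = 6
Position 3 (value -6): max_ending_here = 0, max_so_far = 6
Position 4 (value 14): max_ending_here = 14, max_so_far = 14
Position 5 (value 1): max_ending_here = 15, max_so_far = 15
Position 6 (value -13): max_ending_here = 2, max_so_far = 15
Position 7 (value -6): max_ending_here = -4, max_so_far = 15

Maximum subarray: [6, -6, 14, 1]
Maximum sum: 15

The maximum subarray is [6, -6, 14, 1] with sum 15. This subarray runs from index 2 to index 5.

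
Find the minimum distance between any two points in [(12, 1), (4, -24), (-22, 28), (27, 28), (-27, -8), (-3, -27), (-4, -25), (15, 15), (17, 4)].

Computing all pairwise distances among 9 points:

d((12, 1), (4, -24)) = 26.2488
d((12, 1), (-22, 28)) = 43.4166
d((12, 1), (27, 28)) = 30.8869
d((12, 1), (-27, -8)) = 40.025
d((12, 1), (-3, -27)) = 31.7648
d((12, 1), (-4, -25)) = 30.5287
d((12, 1), (15, 15)) = 14.3178
d((12, 1), (17, 4)) = 5.831
d((4, -24), (-22, 28)) = 58.1378
d((4, -24), (27, 28)) = 56.8595
d((4, -24), (-27, -8)) = 34.8855
d((4, -24), (-3, -27)) = 7.6158
d((4, -24), (-4, -25)) = 8.0623
d((4, -24), (15, 15)) = 40.5216
d((4, -24), (17, 4)) = 30.8707
d((-22, 28), (27, 28)) = 49.0
d((-22, 28), (-27, -8)) = 36.3456
d((-22, 28), (-3, -27)) = 58.1893
d((-22, 28), (-4, -25)) = 55.9732
d((-22, 28), (15, 15)) = 39.2173
d((-22, 28), (17, 4)) = 45.793
d((27, 28), (-27, -8)) = 64.8999
d((27, 28), (-3, -27)) = 62.6498
d((27, 28), (-4, -25)) = 61.4003
d((27, 28), (15, 15)) = 17.6918
d((27, 28), (17, 4)) = 26.0
d((-27, -8), (-3, -27)) = 30.6105
d((-27, -8), (-4, -25)) = 28.6007
d((-27, -8), (15, 15)) = 47.8853
d((-27, -8), (17, 4)) = 45.607
d((-3, -27), (-4, -25)) = 2.2361 <-- minimum
d((-3, -27), (15, 15)) = 45.6946
d((-3, -27), (17, 4)) = 36.8917
d((-4, -25), (15, 15)) = 44.2832
d((-4, -25), (17, 4)) = 35.805
d((15, 15), (17, 4)) = 11.1803

Closest pair: (-3, -27) and (-4, -25) with distance 2.2361

The closest pair is (-3, -27) and (-4, -25) with Euclidean distance 2.2361. For 9 points, brute-force pairwise comparison is shown above. For large n, the divide-and-conquer algorithm (sort by x, recurse on halves, check the dividing strip) achieves O(n log n).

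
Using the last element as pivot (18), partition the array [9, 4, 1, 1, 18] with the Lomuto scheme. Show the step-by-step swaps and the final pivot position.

Lomuto partition with pivot = 18:

Initial array: [9, 4, 1, 1, 18]

arr[0]=9 <= 18: swap with position 0, array becomes [9, 4, 1, 1, 18]
arr[1]=4 <= 18: swap with position 1, array becomes [9, 4, 1, 1, 18]
arr[2]=1 <= 18: swap with position 2, array becomes [9, 4, 1, 1, 18]
arr[3]=1 <= 18: swap with position 3, array becomes [9, 4, 1, 1, 18]

Place pivot at position 4: [9, 4, 1, 1, 18]
Pivot position: 4

After partitioning with pivot 18, the array becomes [9, 4, 1, 1, 18]. The pivot is placed at index 4. All elements to the left of the pivot are <= 18, and all elements to the right are > 18.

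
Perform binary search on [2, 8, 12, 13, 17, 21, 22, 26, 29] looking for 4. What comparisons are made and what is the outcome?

Binary search for 4 in [2, 8, 12, 13, 17, 21, 22, 26, 29]:

lo=0, hi=8, mid=4, arr[mid]=17 -> 17 > 4, search left half
lo=0, hi=3, mid=1, arr[mid]=8 -> 8 > 4, search left half
lo=0, hi=0, mid=0, arr[mid]=2 -> 2 < 4, search right half
lo=1 > hi=0, target 4 not found

Binary search determines that 4 is not in the array after 3 comparisons. The search space was exhausted without finding the target.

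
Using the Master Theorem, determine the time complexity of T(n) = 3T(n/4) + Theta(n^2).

Master Theorem for T(n) = 3T(n/4) + O(n^2):

a = 3, b = 4, c = 2
log_b(a) = log_4(3) = 0.7925

Case 3: c = 2 > log_4(3) = 0.7925
T(n) = O(n^2) = O(n^2)

For T(n) = 3T(n/4) + O(n^2): log_4(3) = 0.7925. This is Case 3 of the Master Theorem (c > log_b(a), work dominated by root), giving O(n^2).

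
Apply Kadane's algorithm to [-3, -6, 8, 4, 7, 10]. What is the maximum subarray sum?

Using Kadane's algorithm on [-3, -6, 8, 4, 7, 10]:

Scanning through the array:
Position 1 (value -6): max_ending_here = -6, max_so_far = -3
Position 2 (value 8): max_ending_here = 8, max_so_far = 8
Position 3 (value 4): max_ending_here = 12, max_so_far = 12
Position 4 (value 7): max_ending_here = 19, max_so_far = 19
Position 5 (value 10): max_ending_here = 29, max_so_far = 29

Maximum subarray: [8, 4, 7, 10]
Maximum sum: 29

The maximum subarray is [8, 4, 7, 10] with sum 29. This subarray runs from index 2 to index 5.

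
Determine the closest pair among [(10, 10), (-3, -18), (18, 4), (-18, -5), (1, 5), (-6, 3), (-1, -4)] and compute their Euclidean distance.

Computing all pairwise distances among 7 points:

d((10, 10), (-3, -18)) = 30.8707
d((10, 10), (18, 4)) = 10.0
d((10, 10), (-18, -5)) = 31.7648
d((10, 10), (1, 5)) = 10.2956
d((10, 10), (-6, 3)) = 17.4642
d((10, 10), (-1, -4)) = 17.8045
d((-3, -18), (18, 4)) = 30.4138
d((-3, -18), (-18, -5)) = 19.8494
d((-3, -18), (1, 5)) = 23.3452
d((-3, -18), (-6, 3)) = 21.2132
d((-3, -18), (-1, -4)) = 14.1421
d((18, 4), (-18, -5)) = 37.108
d((18, 4), (1, 5)) = 17.0294
d((18, 4), (-6, 3)) = 24.0208
d((18, 4), (-1, -4)) = 20.6155
d((-18, -5), (1, 5)) = 21.4709
d((-18, -5), (-6, 3)) = 14.4222
d((-18, -5), (-1, -4)) = 17.0294
d((1, 5), (-6, 3)) = 7.2801 <-- minimum
d((1, 5), (-1, -4)) = 9.2195
d((-6, 3), (-1, -4)) = 8.6023

Closest pair: (1, 5) and (-6, 3) with distance 7.2801

The closest pair is (1, 5) and (-6, 3) with Euclidean distance 7.2801. For 7 points, brute-force pairwise comparison is shown above. For large n, the divide-and-conquer algorithm (sort by x, recurse on halves, check the dividing strip) achieves O(n log n).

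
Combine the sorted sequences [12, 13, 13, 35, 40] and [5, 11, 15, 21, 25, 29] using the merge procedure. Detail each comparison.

Merging process:

Compare 12 vs 5: take 5 from right. Merged: [5]
Compare 12 vs 11: take 11 from right. Merged: [5, 11]
Compare 12 vs 15: take 12 from left. Merged: [5, 11, 12]
Compare 13 vs 15: take 13 from left. Merged: [5, 11, 12, 13]
Compare 13 vs 15: take 13 from left. Merged: [5, 11, 12, 13, 13]
Compare 35 vs 15: take 15 from right. Merged: [5, 11, 12, 13, 13, 15]
Compare 35 vs 21: take 21 from right. Merged: [5, 11, 12, 13, 13, 15, 21]
Compare 35 vs 25: take 25 from right. Merged: [5, 11, 12, 13, 13, 15, 21, 25]
Compare 35 vs 29: take 29 from right. Merged: [5, 11, 12, 13, 13, 15, 21, 25, 29]
Append remaining from left: [35, 40]. Merged: [5, 11, 12, 13, 13, 15, 21, 25, 29, 35, 40]

Final merged array: [5, 11, 12, 13, 13, 15, 21, 25, 29, 35, 40]
Total comparisons: 9

The merged array is [5, 11, 12, 13, 13, 15, 21, 25, 29, 35, 40], requiring 9 comparisons. The merge step runs in O(n) time where n is the total number of elements.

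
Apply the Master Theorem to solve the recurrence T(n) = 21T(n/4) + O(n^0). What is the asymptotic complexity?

Master Theorem for T(n) = 21T(n/4) + O(n^0):

a = 21, b = 4, c = 0
log_b(a) = log_4(21) = 2.1962

Case 1: c = 0 < log_4(21) = 2.1962
T(n) = O(n^(log_4 21))

For T(n) = 21T(n/4) + O(n^0): log_4(21) = 2.1962. This is Case 1 of the Master Theorem (c < log_b(a), work dominated by leaves), giving O(n^(log_4 21)).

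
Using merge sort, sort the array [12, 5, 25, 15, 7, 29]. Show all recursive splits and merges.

Merge sort trace:

Split: [12, 5, 25, 15, 7, 29] -> [12, 5, 25] and [15, 7, 29]
  Split: [12, 5, 25] -> [12] and [5, 25]
    Split: [5, 25] -> [5] and [25]
    Merge: [5] + [25] -> [5, 25]
  Merge: [12] + [5, 25] -> [5, 12, 25]
  Split: [15, 7, 29] -> [15] and [7, 29]
    Split: [7, 29] -> [7] and [29]
    Merge: [7] + [29] -> [7, 29]
  Merge: [15] + [7, 29] -> [7, 15, 29]
Merge: [5, 12, 25] + [7, 15, 29] -> [5, 7, 12, 15, 25, 29]

Final sorted array: [5, 7, 12, 15, 25, 29]

The merge sort proceeds by recursively splitting the array and merging sorted halves.
After all merges, the sorted array is [5, 7, 12, 15, 25, 29].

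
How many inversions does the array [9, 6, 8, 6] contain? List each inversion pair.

Finding inversions in [9, 6, 8, 6]:

(0, 1): arr[0]=9 > arr[1]=6
(0, 2): arr[0]=9 > arr[2]=8
(0, 3): arr[0]=9 > arr[3]=6
(2, 3): arr[2]=8 > arr[3]=6

Total inversions: 4

The array has 4 inversion(s): (0,1), (0,2), (0,3), (2,3). Each pair (i,j) satisfies i < j and arr[i] > arr[j].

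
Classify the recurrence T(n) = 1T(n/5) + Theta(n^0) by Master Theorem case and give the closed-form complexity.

Master Theorem for T(n) = 1T(n/5) + O(n^0):

a = 1, b = 5, c = 0
log_b(a) = log_5(1) = 0.0000

Case 2: c = 0 = log_5(1) = 0.0000
T(n) = O(n^0 log n) = O(log n)

For T(n) = 1T(n/5) + O(n^0): log_5(1) = 0.0000. This is Case 2 of the Master Theorem (c = log_b(a), equal work at all levels), giving O(log n).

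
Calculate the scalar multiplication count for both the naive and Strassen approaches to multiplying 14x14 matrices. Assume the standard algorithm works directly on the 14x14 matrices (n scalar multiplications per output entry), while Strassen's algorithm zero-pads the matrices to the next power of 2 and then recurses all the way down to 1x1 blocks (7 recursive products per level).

Matrix multiplication for 14x14 matrices:

Strassen's algorithm requires power-of-2 dimensions. Pad 14x14 to 16x16 (next power of 2).

Standard algorithm: 14^3 = 2744 multiplications
Strassen's algorithm: 7^(log2(16)) = 7^4 = 2401 multiplications
Savings: 2744 - 2401 = 343 multiplications

Standard: 2744 multiplications (14^3). Strassen: 2401 multiplications (7^4, after padding to 16x16). Strassen reduces 8 recursive multiplications to 7 at each level.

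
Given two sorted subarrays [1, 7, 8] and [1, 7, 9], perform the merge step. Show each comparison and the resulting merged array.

Merging process:

Compare 1 vs 1: take 1 from left. Merged: [1]
Compare 7 vs 1: take 1 from right. Merged: [1, 1]
Compare 7 vs 7: take 7 from left. Merged: [1, 1, 7]
Compare 8 vs 7: take 7 from right. Merged: [1, 1, 7, 7]
Compare 8 vs 9: take 8 from left. Merged: [1, 1, 7, 7, 8]
Append remaining from right: [9]. Merged: [1, 1, 7, 7, 8, 9]

Final merged array: [1, 1, 7, 7, 8, 9]
Total comparisons: 5

The merged array is [1, 1, 7, 7, 8, 9], requiring 5 comparisons. The merge step runs in O(n) time where n is the total number of elements.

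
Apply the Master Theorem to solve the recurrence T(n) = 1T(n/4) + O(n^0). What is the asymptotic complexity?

Master Theorem for T(n) = 1T(n/4) + O(n^0):

a = 1, b = 4, c = 0
log_b(a) = log_4(1) = 0.0000

Case 2: c = 0 = log_4(1) = 0.0000
T(n) = O(n^0 log n) = O(log n)

For T(n) = 1T(n/4) + O(n^0): log_4(1) = 0.0000. This is Case 2 of the Master Theorem (c = log_b(a), equal work at all levels), giving O(log n).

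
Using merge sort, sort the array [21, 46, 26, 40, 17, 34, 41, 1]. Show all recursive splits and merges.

Merge sort trace:

Split: [21, 46, 26, 40, 17, 34, 41, 1] -> [21, 46, 26, 40] and [17, 34, 41, 1]
  Split: [21, 46, 26, 40] -> [21, 46] and [26, 40]
    Split: [21, 46] -> [21] and [46]
    Merge: [21] + [46] -> [21, 46]
    Split: [26, 40] -> [26] and [40]
    Merge: [26] + [40] -> [26, 40]
  Merge: [21, 46] + [26, 40] -> [21, 26, 40, 46]
  Split: [17, 34, 41, 1] -> [17, 34] and [41, 1]
    Split: [17, 34] -> [17] and [34]
    Merge: [17] + [34] -> [17, 34]
    Split: [41, 1] -> [41] and [1]
    Merge: [41] + [1] -> [1, 41]
  Merge: [17, 34] + [1, 41] -> [1, 17, 34, 41]
Merge: [21, 26, 40, 46] + [1, 17, 34, 41] -> [1, 17, 21, 26, 34, 40, 41, 46]

Final sorted array: [1, 17, 21, 26, 34, 40, 41, 46]

The merge sort proceeds by recursively splitting the array and merging sorted halves.
After all merges, the sorted array is [1, 17, 21, 26, 34, 40, 41, 46].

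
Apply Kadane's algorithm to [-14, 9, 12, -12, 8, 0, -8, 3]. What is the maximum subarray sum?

Using Kadane's algorithm on [-14, 9, 12, -12, 8, 0, -8, 3]:

Scanning through the array:
Position 1 (value 9): max_ending_here = 9, max_so_far = 9
Position 2 (value 12): max_ending_here = 21, max_so_far = 21
Position 3 (value -12): max_ending_here = 9, max_so_far = 21
Position 4 (value 8): max_ending_here = 17, max_so_far = 21
Position 5 (value 0): max_ending_here = 17, max_so_far = 21
Position 6 (value -8): max_ending_here = 9, max_so_far = 21
Position 7 (value 3): max_ending_here = 12, max_so_far = 21

Maximum subarray: [9, 12]
Maximum sum: 21

The maximum subarray is [9, 12] with sum 21. This subarray runs from index 1 to index 2.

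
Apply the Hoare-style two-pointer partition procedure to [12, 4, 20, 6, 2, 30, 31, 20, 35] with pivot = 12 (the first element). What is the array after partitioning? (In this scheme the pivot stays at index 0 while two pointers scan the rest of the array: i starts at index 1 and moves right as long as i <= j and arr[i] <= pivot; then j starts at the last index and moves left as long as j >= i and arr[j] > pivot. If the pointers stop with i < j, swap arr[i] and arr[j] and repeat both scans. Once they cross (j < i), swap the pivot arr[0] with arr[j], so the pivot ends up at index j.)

Hoare-style two-pointer partition with pivot = 12:

Initial array: [12, 4, 20, 6, 2, 30, 31, 20, 35]

Pointers start at i = 1, j = 8.
i stops at index 2 (arr[2]=20 > 12), j stops at index 4 (arr[4]=2 <= 12): swap arr[2] and arr[4], array becomes [12, 4, 2, 6, 20, 30, 31, 20, 35]
i ends at 4, j ends at 3: the pointers have crossed (j < i), so scanning stops.

Swap pivot arr[0] with arr[3] to place pivot at position 3: [6, 4, 2, 12, 20, 30, 31, 20, 35]
Pivot position: 3

After partitioning with pivot 12, the array becomes [6, 4, 2, 12, 20, 30, 31, 20, 35]. The pivot is placed at index 3. All elements to the left of the pivot are <= 12, and all elements to the right are > 12.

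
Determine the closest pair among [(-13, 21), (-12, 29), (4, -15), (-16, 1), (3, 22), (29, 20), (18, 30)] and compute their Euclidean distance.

Computing all pairwise distances among 7 points:

d((-13, 21), (-12, 29)) = 8.0623 <-- minimum
d((-13, 21), (4, -15)) = 39.8121
d((-13, 21), (-16, 1)) = 20.2237
d((-13, 21), (3, 22)) = 16.0312
d((-13, 21), (29, 20)) = 42.0119
d((-13, 21), (18, 30)) = 32.28
d((-12, 29), (4, -15)) = 46.8188
d((-12, 29), (-16, 1)) = 28.2843
d((-12, 29), (3, 22)) = 16.5529
d((-12, 29), (29, 20)) = 41.9762
d((-12, 29), (18, 30)) = 30.0167
d((4, -15), (-16, 1)) = 25.6125
d((4, -15), (3, 22)) = 37.0135
d((4, -15), (29, 20)) = 43.0116
d((4, -15), (18, 30)) = 47.1275
d((-16, 1), (3, 22)) = 28.3196
d((-16, 1), (29, 20)) = 48.8467
d((-16, 1), (18, 30)) = 44.6878
d((3, 22), (29, 20)) = 26.0768
d((3, 22), (18, 30)) = 17.0
d((29, 20), (18, 30)) = 14.8661

Closest pair: (-13, 21) and (-12, 29) with distance 8.0623

The closest pair is (-13, 21) and (-12, 29) with Euclidean distance 8.0623. For 7 points, brute-force pairwise comparison is shown above. For large n, the divide-and-conquer algorithm (sort by x, recurse on halves, check the dividing strip) achieves O(n log n).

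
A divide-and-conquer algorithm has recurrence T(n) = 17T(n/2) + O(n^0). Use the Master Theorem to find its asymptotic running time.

Master Theorem for T(n) = 17T(n/2) + O(n^0):

a = 17, b = 2, c = 0
log_b(a) = log_2(17) = 4.0875

Case 1: c = 0 < log_2(17) = 4.0875
T(n) = O(n^(log_2 17))

For T(n) = 17T(n/2) + O(n^0): log_2(17) = 4.0875. This is Case 1 of the Master Theorem (c < log_b(a), work dominated by leaves), giving O(n^(log_2 17)).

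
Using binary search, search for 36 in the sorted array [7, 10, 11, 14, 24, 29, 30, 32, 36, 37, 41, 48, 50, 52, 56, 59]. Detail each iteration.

Binary search for 36 in [7, 10, 11, 14, 24, 29, 30, 32, 36, 37, 41, 48, 50, 52, 56, 59]:

lo=0, hi=15, mid=7, arr[mid]=32 -> 32 < 36, search right half
lo=8, hi=15, mid=11, arr[mid]=48 -> 48 > 36, search left half
lo=8, hi=10, mid=9, arr[mid]=37 -> 37 > 36, search left half
lo=8, hi=8, mid=8, arr[mid]=36 -> Found target at index 8!

Binary search finds 36 at index 8 after 4 comparisons. The search repeatedly halves the search space by comparing with the middle element.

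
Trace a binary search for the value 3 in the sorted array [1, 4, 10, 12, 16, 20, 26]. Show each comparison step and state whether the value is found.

Binary search for 3 in [1, 4, 10, 12, 16, 20, 26]:

lo=0, hi=6, mid=3, arr[mid]=12 -> 12 > 3, search left half
lo=0, hi=2, mid=1, arr[mid]=4 -> 4 > 3, search left half
lo=0, hi=0, mid=0, arr[mid]=1 -> 1 < 3, search right half
lo=1 > hi=0, target 3 not found

Binary search determines that 3 is not in the array after 3 comparisons. The search space was exhausted without finding the target.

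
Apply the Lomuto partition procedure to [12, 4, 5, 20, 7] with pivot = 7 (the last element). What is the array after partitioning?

Lomuto partition with pivot = 7:

Initial array: [12, 4, 5, 20, 7]

arr[0]=12 > 7: no swap
arr[1]=4 <= 7: swap with position 0, array becomes [4, 12, 5, 20, 7]
arr[2]=5 <= 7: swap with position 1, array becomes [4, 5, 12, 20, 7]
arr[3]=20 > 7: no swap

Place pivot at position 2: [4, 5, 7, 20, 12]
Pivot position: 2

After partitioning with pivot 7, the array becomes [4, 5, 7, 20, 12]. The pivot is placed at index 2. All elements to the left of the pivot are <= 7, and all elements to the right are > 7.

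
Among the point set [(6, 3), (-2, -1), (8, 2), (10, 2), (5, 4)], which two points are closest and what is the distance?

Computing all pairwise distances among 5 points:

d((6, 3), (-2, -1)) = 8.9443
d((6, 3), (8, 2)) = 2.2361
d((6, 3), (10, 2)) = 4.1231
d((6, 3), (5, 4)) = 1.4142 <-- minimum
d((-2, -1), (8, 2)) = 10.4403
d((-2, -1), (10, 2)) = 12.3693
d((-2, -1), (5, 4)) = 8.6023
d((8, 2), (10, 2)) = 2.0
d((8, 2), (5, 4)) = 3.6056
d((10, 2), (5, 4)) = 5.3852

Closest pair: (6, 3) and (5, 4) with distance 1.4142

The closest pair is (6, 3) and (5, 4) with Euclidean distance 1.4142. For 5 points, brute-force pairwise comparison is shown above. For large n, the divide-and-conquer algorithm (sort by x, recurse on halves, check the dividing strip) achieves O(n log n).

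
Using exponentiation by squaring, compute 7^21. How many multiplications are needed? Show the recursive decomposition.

Computing 7^21 by squaring (build up from 7^1; each line after the first costs one multiplication):

7^1 = 7
7^2 = (7^1)^2 = 7^2 = 49
7^4 = (7^2)^2 = 49^2 = 2401
7^5 = 7 * 7^4 = 7 * 2401 = 16807
7^10 = (7^5)^2 = 16807^2 = 282475249
7^20 = (7^10)^2 = 282475249^2 = 79792266297612001
7^21 = 7 * 7^20 = 7 * 79792266297612001 = 558545864083284007

Result: 558545864083284007
Multiplications needed: 6 (6 lines after 7^1)

7^21 = 558545864083284007. Using exponentiation by squaring, this requires 6 multiplications. The key idea: if the exponent is even, square the half-power; if odd, multiply by the base once.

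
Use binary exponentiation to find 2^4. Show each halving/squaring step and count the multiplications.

Computing 2^4 by squaring (build up from 2^1; each line after the first costs one multiplication):

2^1 = 2
2^2 = (2^1)^2 = 2^2 = 4
2^4 = (2^2)^2 = 4^2 = 16

Result: 16
Multiplications needed: 2 (2 lines after 2^1)

2^4 = 16. Using exponentiation by squaring, this requires 2 multiplications. The key idea: if the exponent is even, square the half-power; if odd, multiply by the base once.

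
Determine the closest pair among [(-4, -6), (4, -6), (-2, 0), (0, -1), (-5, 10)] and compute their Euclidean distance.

Computing all pairwise distances among 5 points:

d((-4, -6), (4, -6)) = 8.0
d((-4, -6), (-2, 0)) = 6.3246
d((-4, -6), (0, -1)) = 6.4031
d((-4, -6), (-5, 10)) = 16.0312
d((4, -6), (-2, 0)) = 8.4853
d((4, -6), (0, -1)) = 6.4031
d((4, -6), (-5, 10)) = 18.3576
d((-2, 0), (0, -1)) = 2.2361 <-- minimum
d((-2, 0), (-5, 10)) = 10.4403
d((0, -1), (-5, 10)) = 12.083

Closest pair: (-2, 0) and (0, -1) with distance 2.2361

The closest pair is (-2, 0) and (0, -1) with Euclidean distance 2.2361. For 5 points, brute-force pairwise comparison is shown above. For large n, the divide-and-conquer algorithm (sort by x, recurse on halves, check the dividing strip) achieves O(n log n).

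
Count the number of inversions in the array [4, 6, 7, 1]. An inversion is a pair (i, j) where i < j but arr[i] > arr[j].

Finding inversions in [4, 6, 7, 1]:

(0, 3): arr[0]=4 > arr[3]=1
(1, 3): arr[1]=6 > arr[3]=1
(2, 3): arr[2]=7 > arr[3]=1

Total inversions: 3

The array has 3 inversion(s): (0,3), (1,3), (2,3). Each pair (i,j) satisfies i < j and arr[i] > arr[j].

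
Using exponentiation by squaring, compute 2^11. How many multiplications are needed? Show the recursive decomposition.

Computing 2^11 by squaring (build up from 2^1; each line after the first costs one multiplication):

2^1 = 2
2^2 = (2^1)^2 = 2^2 = 4
2^4 = (2^2)^2 = 4^2 = 16
2^5 = 2 * 2^4 = 2 * 16 = 32
2^10 = (2^5)^2 = 32^2 = 1024
2^11 = 2 * 2^10 = 2 * 1024 = 2048

Result: 2048
Multiplications needed: 5 (5 lines after 2^1)

2^11 = 2048. Using exponentiation by squaring, this requires 5 multiplications. The key idea: if the exponent is even, square the half-power; if odd, multiply by the base once.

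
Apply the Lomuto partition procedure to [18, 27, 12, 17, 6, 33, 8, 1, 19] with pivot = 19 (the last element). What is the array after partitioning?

Lomuto partition with pivot = 19:

Initial array: [18, 27, 12, 17, 6, 33, 8, 1, 19]

arr[0]=18 <= 19: swap with position 0, array becomes [18, 27, 12, 17, 6, 33, 8, 1, 19]
arr[1]=27 > 19: no swap
arr[2]=12 <= 19: swap with position 1, array becomes [18, 12, 27, 17, 6, 33, 8, 1, 19]
arr[3]=17 <= 19: swap with position 2, array becomes [18, 12, 17, 27, 6, 33, 8, 1, 19]
arr[4]=6 <= 19: swap with position 3, array becomes [18, 12, 17, 6, 27, 33, 8, 1, 19]
arr[5]=33 > 19: no swap
arr[6]=8 <= 19: swap with position 4, array becomes [18, 12, 17, 6, 8, 33, 27, 1, 19]
arr[7]=1 <= 19: swap with position 5, array becomes [18, 12, 17, 6, 8, 1, 27, 33, 19]

Place pivot at position 6: [18, 12, 17, 6, 8, 1, 19, 33, 27]
Pivot position: 6

After partitioning with pivot 19, the array becomes [18, 12, 17, 6, 8, 1, 19, 33, 27]. The pivot is placed at index 6. All elements to the left of the pivot are <= 19, and all elements to the right are > 19.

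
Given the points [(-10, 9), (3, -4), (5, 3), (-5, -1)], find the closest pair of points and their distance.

Computing all pairwise distances among 4 points:

d((-10, 9), (3, -4)) = 18.3848
d((-10, 9), (5, 3)) = 16.1555
d((-10, 9), (-5, -1)) = 11.1803
d((3, -4), (5, 3)) = 7.2801 <-- minimum
d((3, -4), (-5, -1)) = 8.544
d((5, 3), (-5, -1)) = 10.7703

Closest pair: (3, -4) and (5, 3) with distance 7.2801

The closest pair is (3, -4) and (5, 3) with Euclidean distance 7.2801. For 4 points, brute-force pairwise comparison is shown above. For large n, the divide-and-conquer algorithm (sort by x, recurse on halves, check the dividing strip) achieves O(n log n).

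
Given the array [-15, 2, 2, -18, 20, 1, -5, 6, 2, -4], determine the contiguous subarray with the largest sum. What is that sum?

Using Kadane's algorithm on [-15, 2, 2, -18, 20, 1, -5, 6, 2, -4]:

Scanning through the array:
Position 1 (value 2): max_ending_here = 2, max_so_far = 2
Position 2 (value 2): max_ending_here = 4, max_so_far = 4
Position 3 (value -18): max_ending_here = -14, max_so_far = 4
Position 4 (value 20): max_ending_here = 20, max_so_far = 20
Position 5 (value 1): max_ending_here = 21, max_so_far = 21
Position 6 (value -5): max_ending_here = 16, max_so_far = 21
Position 7 (value 6): max_ending_here = 22, max_so_far = 22
Position 8 (value 2): max_ending_here = 24, max_so_far = 24
Position 9 (value -4): max_ending_here = 20, max_so_far = 24

Maximum subarray: [20, 1, -5, 6, 2]
Maximum sum: 24

The maximum subarray is [20, 1, -5, 6, 2] with sum 24. This subarray runs from index 4 to index 8.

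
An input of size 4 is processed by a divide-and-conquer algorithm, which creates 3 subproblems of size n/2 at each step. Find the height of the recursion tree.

For divide and conquer with division factor 2:

Problem sizes at each level:
Level 0: 4
Level 1: 2
Level 2: 1

The root is level 0 and the size-1 base case is level 2 (the tree spans levels 0 through 2, i.e. 3 levels counting the root), so the depth is the number of divisions: log_2(4) = 2

The recursion tree depth is log_2(4) = 2. At each level, the problem size is divided by 2, so it takes 2 divisions to reduce to a base case of size 1. The algorithm makes 3 recursive calls at each level.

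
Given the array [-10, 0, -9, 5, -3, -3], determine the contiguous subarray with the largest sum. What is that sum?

Using Kadane's algorithm on [-10, 0, -9, 5, -3, -3]:

Scanning through the array:
Position 1 (value 0): max_ending_here = 0, max_so_far = 0
Position 2 (value -9): max_ending_here = -9, max_so_far = 0
Position 3 (value 5): max_ending_here = 5, max_so_far = 5
Position 4 (value -3): max_ending_here = 2, max_so_far = 5
Position 5 (value -3): max_ending_here = -1, max_so_far = 5

Maximum subarray: [5]
Maximum sum: 5

The maximum subarray is [5] with sum 5. This subarray runs from index 3 to index 3.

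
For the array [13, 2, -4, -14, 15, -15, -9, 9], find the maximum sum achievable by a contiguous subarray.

Using Kadane's algorithm on [13, 2, -4, -14, 15, -15, -9, 9]:

Scanning through the array:
Position 1 (value 2): max_ending_here = 15, max_so_far = 15
Position 2 (value -4): max_ending_here = 11, max_so_far = 15
Position 3 (value -14): max_ending_here = -3, max_so_far = 15
Position 4 (value 15): max_ending_here = 15, max_so_far = 15
Position 5 (value -15): max_ending_here = 0, max_so_far = 15
Position 6 (value -9): max_ending_here = -9, max_so_far = 15
Position 7 (value 9): max_ending_here = 9, max_so_far = 15

Maximum subarray: [13, 2]
Maximum sum: 15

The maximum subarray is [13, 2] with sum 15. This subarray runs from index 0 to index 1.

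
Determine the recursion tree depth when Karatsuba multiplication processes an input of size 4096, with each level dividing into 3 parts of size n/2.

For divide and conquer with division factor 2:

Problem sizes at each level:
Level 0: 4096
Level 1: 2048
Level 2: 1024
Level 3: 512
Level 4: 256
Level 5: 128
Level 6: 64
Level 7: 32
Level 8: 16
Level 9: 8
Level 10: 4
Level 11: 2
Level 12: 1

The root is level 0 and the size-1 base case is level 12 (the tree spans levels 0 through 12, i.e. 13 levels counting the root), so the depth is the number of divisions: log_2(4096) = 12

The recursion tree depth is log_2(4096) = 12. At each level, the problem size is divided by 2, so it takes 12 divisions to reduce to a base case of size 1. The algorithm makes 3 recursive calls at each level.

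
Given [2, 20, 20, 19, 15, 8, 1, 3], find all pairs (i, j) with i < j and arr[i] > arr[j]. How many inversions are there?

Finding inversions in [2, 20, 20, 19, 15, 8, 1, 3]:

(0, 6): arr[0]=2 > arr[6]=1
(1, 3): arr[1]=20 > arr[3]=19
(1, 4): arr[1]=20 > arr[4]=15
(1, 5): arr[1]=20 > arr[5]=8
(1, 6): arr[1]=20 > arr[6]=1
(1, 7): arr[1]=20 > arr[7]=3
(2, 3): arr[2]=20 > arr[3]=19
(2, 4): arr[2]=20 > arr[4]=15
(2, 5): arr[2]=20 > arr[5]=8
(2, 6): arr[2]=20 > arr[6]=1
(2, 7): arr[2]=20 > arr[7]=3
(3, 4): arr[3]=19 > arr[4]=15
(3, 5): arr[3]=19 > arr[5]=8
(3, 6): arr[3]=19 > arr[6]=1
(3, 7): arr[3]=19 > arr[7]=3
(4, 5): arr[4]=15 > arr[5]=8
(4, 6): arr[4]=15 > arr[6]=1
(4, 7): arr[4]=15 > arr[7]=3
(5, 6): arr[5]=8 > arr[6]=1
(5, 7): arr[5]=8 > arr[7]=3

Total inversions: 20

The array has 20 inversion(s): (0,6), (1,3), (1,4), (1,5), (1,6), (1,7), (2,3), (2,4), (2,5), (2,6), (2,7), (3,4), (3,5), (3,6), (3,7), (4,5), (4,6), (4,7), (5,6), (5,7). Each pair (i,j) satisfies i < j and arr[i] > arr[j].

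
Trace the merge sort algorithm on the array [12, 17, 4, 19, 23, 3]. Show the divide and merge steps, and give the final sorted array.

Merge sort trace:

Split: [12, 17, 4, 19, 23, 3] -> [12, 17, 4] and [19, 23, 3]
  Split: [12, 17, 4] -> [12] and [17, 4]
    Split: [17, 4] -> [17] and [4]
    Merge: [17] + [4] -> [4, 17]
  Merge: [12] + [4, 17] -> [4, 12, 17]
  Split: [19, 23, 3] -> [19] and [23, 3]
    Split: [23, 3] -> [23] and [3]
    Merge: [23] + [3] -> [3, 23]
  Merge: [19] + [3, 23] -> [3, 19, 23]
Merge: [4, 12, 17] + [3, 19, 23] -> [3, 4, 12, 17, 19, 23]

Final sorted array: [3, 4, 12, 17, 19, 23]

The merge sort proceeds by recursively splitting the array and merging sorted halves.
After all merges, the sorted array is [3, 4, 12, 17, 19, 23].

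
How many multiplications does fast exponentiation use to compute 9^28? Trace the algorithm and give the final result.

Computing 9^28 by squaring (build up from 9^1; each line after the first costs one multiplication):

9^1 = 9
9^2 = (9^1)^2 = 9^2 = 81
9^3 = 9 * 9^2 = 9 * 81 = 729
9^6 = (9^3)^2 = 729^2 = 531441
9^7 = 9 * 9^6 = 9 * 531441 = 4782969
9^14 = (9^7)^2 = 4782969^2 = 22876792454961
9^28 = (9^14)^2 = 22876792454961^2 = 523347633027360537213511521

Result: 523347633027360537213511521
Multiplications needed: 6 (6 lines after 9^1)

9^28 = 523347633027360537213511521. Using exponentiation by squaring, this requires 6 multiplications. The key idea: if the exponent is even, square the half-power; if odd, multiply by the base once.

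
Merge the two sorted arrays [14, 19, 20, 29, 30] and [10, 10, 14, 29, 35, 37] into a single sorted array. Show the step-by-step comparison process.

Merging process:

Compare 14 vs 10: take 10 from right. Merged: [10]
Compare 14 vs 10: take 10 from right. Merged: [10, 10]
Compare 14 vs 14: take 14 from left. Merged: [10, 10, 14]
Compare 19 vs 14: take 14 from right. Merged: [10, 10, 14, 14]
Compare 19 vs 29: take 19 from left. Merged: [10, 10, 14, 14, 19]
Compare 20 vs 29: take 20 from left. Merged: [10, 10, 14, 14, 19, 20]
Compare 29 vs 29: take 29 from left. Merged: [10, 10, 14, 14, 19, 20, 29]
Compare 30 vs 29: take 29 from right. Merged: [10, 10, 14, 14, 19, 20, 29, 29]
Compare 30 vs 35: take 30 from left. Merged: [10, 10, 14, 14, 19, 20, 29, 29, 30]
Append remaining from right: [35, 37]. Merged: [10, 10, 14, 14, 19, 20, 29, 29, 30, 35, 37]

Final merged array: [10, 10, 14, 14, 19, 20, 29, 29, 30, 35, 37]
Total comparisons: 9

The merged array is [10, 10, 14, 14, 19, 20, 29, 29, 30, 35, 37], requiring 9 comparisons. The merge step runs in O(n) time where n is the total number of elements.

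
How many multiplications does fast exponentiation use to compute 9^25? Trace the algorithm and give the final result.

Computing 9^25 by squaring (build up from 9^1; each line after the first costs one multiplication):

9^1 = 9
9^2 = (9^1)^2 = 9^2 = 81
9^3 = 9 * 9^2 = 9 * 81 = 729
9^6 = (9^3)^2 = 729^2 = 531441
9^12 = (9^6)^2 = 531441^2 = 282429536481
9^24 = (9^12)^2 = 282429536481^2 = 79766443076872509863361
9^25 = 9 * 9^24 = 9 * 79766443076872509863361 = 717897987691852588770249

Result: 717897987691852588770249
Multiplications needed: 6 (6 lines after 9^1)

9^25 = 717897987691852588770249. Using exponentiation by squaring, this requires 6 multiplications. The key idea: if the exponent is even, square the half-power; if odd, multiply by the base once.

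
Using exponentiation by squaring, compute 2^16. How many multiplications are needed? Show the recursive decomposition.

Computing 2^16 by squaring (build up from 2^1; each line after the first costs one multiplication):

2^1 = 2
2^2 = (2^1)^2 = 2^2 = 4
2^4 = (2^2)^2 = 4^2 = 16
2^8 = (2^4)^2 = 16^2 = 256
2^16 = (2^8)^2 = 256^2 = 65536

Result: 65536
Multiplications needed: 4 (4 lines after 2^1)

2^16 = 65536. Using exponentiation by squaring, this requires 4 multiplications. The key idea: if the exponent is even, square the half-power; if odd, multiply by the base once.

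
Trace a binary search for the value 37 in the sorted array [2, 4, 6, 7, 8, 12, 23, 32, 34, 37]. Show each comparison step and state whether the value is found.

Binary search for 37 in [2, 4, 6, 7, 8, 12, 23, 32, 34, 37]:

lo=0, hi=9, mid=4, arr[mid]=8 -> 8 < 37, search right half
lo=5, hi=9, mid=7, arr[mid]=32 -> 32 < 37, search right half
lo=8, hi=9, mid=8, arr[mid]=34 -> 34 < 37, search right half
lo=9, hi=9, mid=9, arr[mid]=37 -> Found target at index 9!

Binary search finds 37 at index 9 after 4 comparisons. The search repeatedly halves the search space by comparing with the middle element.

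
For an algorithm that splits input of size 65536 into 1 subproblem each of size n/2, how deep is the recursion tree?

For divide and conquer with division factor 2:

Problem sizes at each level:
Level 0: 65536
Level 1: 32768
Level 2: 16384
Level 3: 8192
Level 4: 4096
Level 5: 2048
Level 6: 1024
Level 7: 512
Level 8: 256
Level 9: 128
Level 10: 64
Level 11: 32
Level 12: 16
Level 13: 8
Level 14: 4
Level 15: 2
Level 16: 1

The root is level 0 and the size-1 base case is level 16 (the tree spans levels 0 through 16, i.e. 17 levels counting the root), so the depth is the number of divisions: log_2(65536) = 16

The recursion tree depth is log_2(65536) = 16. At each level, the problem size is divided by 2, so it takes 16 divisions to reduce to a base case of size 1. The algorithm makes 1 recursive call at each level.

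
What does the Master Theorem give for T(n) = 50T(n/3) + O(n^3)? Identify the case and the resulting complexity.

Master Theorem for T(n) = 50T(n/3) + O(n^3):

a = 50, b = 3, c = 3
log_b(a) = log_3(50) = 3.5609

Case 1: c = 3 < log_3(50) = 3.5609
T(n) = O(n^(log_3 50))

For T(n) = 50T(n/3) + O(n^3): log_3(50) = 3.5609. This is Case 1 of the Master Theorem (c < log_b(a), work dominated by leaves), giving O(n^(log_3 50)).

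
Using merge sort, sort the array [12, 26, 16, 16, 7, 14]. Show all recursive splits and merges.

Merge sort trace:

Split: [12, 26, 16, 16, 7, 14] -> [12, 26, 16] and [16, 7, 14]
  Split: [12, 26, 16] -> [12] and [26, 16]
    Split: [26, 16] -> [26] and [16]
    Merge: [26] + [16] -> [16, 26]
  Merge: [12] + [16, 26] -> [12, 16, 26]
  Split: [16, 7, 14] -> [16] and [7, 14]
    Split: [7, 14] -> [7] and [14]
    Merge: [7] + [14] -> [7, 14]
  Merge: [16] + [7, 14] -> [7, 14, 16]
Merge: [12, 16, 26] + [7, 14, 16] -> [7, 12, 14, 16, 16, 26]

Final sorted array: [7, 12, 14, 16, 16, 26]

The merge sort proceeds by recursively splitting the array and merging sorted halves.
After all merges, the sorted array is [7, 12, 14, 16, 16, 26].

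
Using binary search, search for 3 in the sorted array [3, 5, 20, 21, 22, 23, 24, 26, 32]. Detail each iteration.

Binary search for 3 in [3, 5, 20, 21, 22, 23, 24, 26, 32]:

lo=0, hi=8, mid=4, arr[mid]=22 -> 22 > 3, search left half
lo=0, hi=3, mid=1, arr[mid]=5 -> 5 > 3, search left half
lo=0, hi=0, mid=0, arr[mid]=3 -> Found target at index 0!

Binary search finds 3 at index 0 after 3 comparisons. The search repeatedly halves the search space by comparing with the middle element.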